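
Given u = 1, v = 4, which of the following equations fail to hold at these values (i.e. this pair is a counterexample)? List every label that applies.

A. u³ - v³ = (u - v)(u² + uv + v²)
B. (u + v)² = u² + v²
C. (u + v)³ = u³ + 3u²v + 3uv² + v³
B

Evaluating each claim at the given values:
A. LHS = -63, RHS = -63 → holds here (LHS = RHS)
B. LHS = 25, RHS = 17 → fails here (LHS ≠ RHS)
C. LHS = 125, RHS = 125 → holds here (LHS = RHS)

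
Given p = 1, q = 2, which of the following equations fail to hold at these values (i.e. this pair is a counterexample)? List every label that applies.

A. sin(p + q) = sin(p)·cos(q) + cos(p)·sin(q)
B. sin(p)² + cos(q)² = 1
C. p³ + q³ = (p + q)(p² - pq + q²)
Evaluating each claim at the given values:
A. LHS = sin(3) ≈ 0.1411, RHS = sin(1)·cos(2) + sin(2)·cos(1) ≈ 0.1411 → holds here (LHS = RHS)
B. LHS = cos(2)² + sin(1)² ≈ 0.8813, RHS = 1 → fails here (LHS ≠ RHS)
C. LHS = 9, RHS = 9 → holds here (LHS = RHS)

Answer: B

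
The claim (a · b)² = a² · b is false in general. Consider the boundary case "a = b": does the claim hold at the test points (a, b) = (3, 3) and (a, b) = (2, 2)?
No, fails at both test points

At (3, 3): LHS = 81 ≠ RHS = 27
At (2, 2): LHS = 16 ≠ RHS = 8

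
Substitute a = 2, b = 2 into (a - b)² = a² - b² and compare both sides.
LHS = (2 - 2)² = 0
RHS = 2² - 2² = 0

LHS = RHS: the two sides agree.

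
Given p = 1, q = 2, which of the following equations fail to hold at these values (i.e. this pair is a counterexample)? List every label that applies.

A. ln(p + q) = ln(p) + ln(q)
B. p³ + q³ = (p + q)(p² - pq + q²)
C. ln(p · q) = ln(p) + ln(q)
A

Evaluating each claim at the given values:
A. LHS = ln(3) ≈ 1.099, RHS = ln(2) ≈ 0.6931 → fails here (LHS ≠ RHS)
B. LHS = 9, RHS = 9 → holds here (LHS = RHS)
C. LHS = ln(2) ≈ 0.6931, RHS = ln(2) ≈ 0.6931 → holds here (LHS = RHS)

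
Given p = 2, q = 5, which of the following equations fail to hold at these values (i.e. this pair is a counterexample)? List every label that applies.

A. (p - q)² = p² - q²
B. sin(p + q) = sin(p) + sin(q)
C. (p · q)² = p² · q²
Evaluating each claim at the given values:
A. LHS = 9, RHS = -21 → fails here (LHS ≠ RHS)
B. LHS = sin(7) ≈ 0.657, RHS = sin(5) + sin(2) ≈ -0.04963 → fails here (LHS ≠ RHS)
C. LHS = 100, RHS = 100 → holds here (LHS = RHS)

Answer: A, B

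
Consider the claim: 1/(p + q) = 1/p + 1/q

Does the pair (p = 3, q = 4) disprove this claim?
Yes

Substituting p = 3, q = 4:
LHS = 1/(3 + 4) = 1/7
RHS = 1/3 + 1/4 = 7/12

Since LHS ≠ RHS, this pair disproves the claim.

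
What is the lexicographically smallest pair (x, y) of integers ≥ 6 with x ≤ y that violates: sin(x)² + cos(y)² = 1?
(x, y) = (6, 7)

At (6, 6): both sides equal 1, so it holds there.

Substituting (6, 7) into the claim:
LHS = sin(6)² + cos(7)² ≈ 0.6464
RHS = 1

Since LHS ≠ RHS, this pair disproves the claim, and no lexicographically smaller pair (x ≤ y, integers ≥ 6) does.

For instance (8, 11) is also a counterexample (LHS = cos(11)² + sin(8)² ≈ 0.9788, RHS = 1), but it's lexicographically larger.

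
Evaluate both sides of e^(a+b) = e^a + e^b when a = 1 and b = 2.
LHS = e^(1+2) = e^3 ≈ 20.09
RHS = e^1 + e^2 = e + e^2 ≈ 10.11

LHS ≠ RHS (they differ by about 9.978), so the equation does not hold here.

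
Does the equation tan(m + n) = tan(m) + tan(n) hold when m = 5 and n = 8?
Substituting m = 5, n = 8:

LHS = tan(5 + 8) = tan(13) ≈ 0.463
RHS = tan(5) + tan(8) ≈ -10.18

LHS ≠ RHS, so the equation does not hold at this point.

Answer: Fails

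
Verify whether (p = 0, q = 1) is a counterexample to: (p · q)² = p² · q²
No

Substituting p = 0, q = 1:
LHS = (0 · 1)² = 0
RHS = 0² · 1² = 0

The sides agree, so this pair does not disprove the claim.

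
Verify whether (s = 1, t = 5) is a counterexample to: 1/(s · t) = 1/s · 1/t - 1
Substituting s = 1, t = 5:
LHS = 1/(1 · 5) = 1/5
RHS = 1/1 · 1/5 - 1 = -4/5

Since LHS ≠ RHS, this pair disproves the claim.

Answer: Yes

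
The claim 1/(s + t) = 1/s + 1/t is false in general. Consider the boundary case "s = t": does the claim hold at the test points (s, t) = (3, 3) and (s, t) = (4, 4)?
At (3, 3): LHS = 1/6 ≠ RHS = 2/3
At (4, 4): LHS = 1/8 ≠ RHS = 1/2

Answer: No, fails at both test points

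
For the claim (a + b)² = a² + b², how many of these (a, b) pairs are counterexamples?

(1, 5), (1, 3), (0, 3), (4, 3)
3

Testing each pair:
(1, 5): LHS = 36, RHS = 26 → counterexample
(1, 3): LHS = 16, RHS = 10 → counterexample
(0, 3): LHS = 9, RHS = 9 → satisfies claim
(4, 3): LHS = 49, RHS = 25 → counterexample

That makes 3 counterexamples.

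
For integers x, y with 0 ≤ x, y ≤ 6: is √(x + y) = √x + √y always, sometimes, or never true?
It holds at (x, y) = (5, 0) (both sides equal √(5) ≈ 2.236), but fails at (x, y) = (4, 1) (LHS = √(5) ≈ 2.236, RHS = 3).

Answer: Sometimes true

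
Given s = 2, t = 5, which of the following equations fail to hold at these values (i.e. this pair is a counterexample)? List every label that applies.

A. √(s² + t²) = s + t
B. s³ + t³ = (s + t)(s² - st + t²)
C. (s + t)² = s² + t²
A, C

Evaluating each claim at the given values:
A. LHS = √(29) ≈ 5.385, RHS = 7 → fails here (LHS ≠ RHS)
B. LHS = 133, RHS = 133 → holds here (LHS = RHS)
C. LHS = 49, RHS = 29 → fails here (LHS ≠ RHS)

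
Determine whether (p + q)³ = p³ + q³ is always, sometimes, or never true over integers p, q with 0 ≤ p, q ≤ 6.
It holds at (p, q) = (0, 6) (both sides equal 216), but fails at (p, q) = (2, 6) (LHS = 512, RHS = 224).

Answer: Sometimes true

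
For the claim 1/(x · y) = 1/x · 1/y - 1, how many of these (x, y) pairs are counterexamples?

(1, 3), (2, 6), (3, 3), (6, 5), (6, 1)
5

Testing each pair:
(1, 3): LHS = 1/3, RHS = -2/3 → counterexample
(2, 6): LHS = 1/12, RHS = -11/12 → counterexample
(3, 3): LHS = 1/9, RHS = -8/9 → counterexample
(6, 5): LHS = 1/30, RHS = -29/30 → counterexample
(6, 1): LHS = 1/6, RHS = -5/6 → counterexample

That makes 5 counterexamples.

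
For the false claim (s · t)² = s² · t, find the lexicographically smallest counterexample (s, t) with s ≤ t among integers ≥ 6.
(s, t) = (6, 6)

Substituting (6, 6) into the claim:
LHS = (6 · 6)² = 1296
RHS = 6² · 6 = 216

Since LHS ≠ RHS, this pair disproves the claim, and no lexicographically smaller pair (s ≤ t, integers ≥ 6) does.

For instance (10, 11) is also a counterexample (LHS = 12100, RHS = 1100), but it's lexicographically larger.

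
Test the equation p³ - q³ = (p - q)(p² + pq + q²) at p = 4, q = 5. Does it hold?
Holds

Substituting p = 4, q = 5:

LHS = 4³ - 5³ = -61
RHS = (4 - 5)(4² + 4·5 + 5²) = -61

LHS = RHS, so the equation holds at this point.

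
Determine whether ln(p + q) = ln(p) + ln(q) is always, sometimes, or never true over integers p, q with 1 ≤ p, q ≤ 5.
Sometimes true

It holds at (p, q) = (2, 2) (both sides equal ln(4) ≈ 1.386), but fails at (p, q) = (1, 2) (LHS = ln(3) ≈ 1.099, RHS = ln(2) ≈ 0.6931).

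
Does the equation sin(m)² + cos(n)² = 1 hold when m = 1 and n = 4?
Substituting m = 1, n = 4:

LHS = sin(1)² + cos(4)² ≈ 1.135
RHS = 1

LHS ≠ RHS, so the equation does not hold at this point.

Answer: Fails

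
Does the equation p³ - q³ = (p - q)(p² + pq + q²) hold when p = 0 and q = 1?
Holds

Substituting p = 0, q = 1:

LHS = 0³ - 1³ = -1
RHS = (0 - 1)(0² + 0·1 + 1²) = -1

LHS = RHS, so the equation holds at this point.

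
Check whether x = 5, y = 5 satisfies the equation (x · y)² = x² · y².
Holds

Substituting x = 5, y = 5:

LHS = (5 · 5)² = 625
RHS = 5² · 5² = 625

LHS = RHS, so the equation holds at this point.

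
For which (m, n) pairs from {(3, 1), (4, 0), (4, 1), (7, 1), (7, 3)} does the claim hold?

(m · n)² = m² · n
Testing each pair:
(3, 1): LHS = 9, RHS = 9 → holds
(4, 0): LHS = 0, RHS = 0 → holds
(4, 1): LHS = 16, RHS = 16 → holds
(7, 1): LHS = 49, RHS = 49 → holds
(7, 3): LHS = 441, RHS = 147 → fails

4 of 5 pairs satisfy the claim.

Answer: (3, 1), (4, 0), (4, 1), (7, 1)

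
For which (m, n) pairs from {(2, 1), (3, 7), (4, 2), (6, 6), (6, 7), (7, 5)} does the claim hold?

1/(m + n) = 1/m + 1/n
None

Testing each pair:
(2, 1): LHS = 1/3, RHS = 3/2 → fails
(3, 7): LHS = 1/10, RHS = 10/21 → fails
(4, 2): LHS = 1/6, RHS = 3/4 → fails
(6, 6): LHS = 1/12, RHS = 1/3 → fails
(6, 7): LHS = 1/13, RHS = 13/42 → fails
(7, 5): LHS = 1/12, RHS = 12/35 → fails

No pair satisfies the claim.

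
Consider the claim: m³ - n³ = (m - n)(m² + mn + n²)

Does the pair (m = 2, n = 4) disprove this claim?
Substituting m = 2, n = 4:
LHS = 2³ - 4³ = -56
RHS = (2 - 4)(2² + 2·4 + 4²) = -56

The sides agree, so this pair does not disprove the claim.

Answer: No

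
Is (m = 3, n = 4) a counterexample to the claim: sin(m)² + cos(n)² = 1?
Yes

Substituting m = 3, n = 4:
LHS = sin(3)² + cos(4)² ≈ 0.4472
RHS = 1

Since LHS ≠ RHS, this pair disproves the claim.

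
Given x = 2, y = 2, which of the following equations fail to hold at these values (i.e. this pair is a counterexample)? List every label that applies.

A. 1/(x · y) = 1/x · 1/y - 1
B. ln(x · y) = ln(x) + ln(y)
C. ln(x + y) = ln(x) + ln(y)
Evaluating each claim at the given values:
A. LHS = 1/4, RHS = -3/4 → fails here (LHS ≠ RHS)
B. LHS = ln(4) ≈ 1.386, RHS = 2·ln(2) ≈ 1.386 → holds here (LHS = RHS)
C. LHS = ln(4) ≈ 1.386, RHS = 2·ln(2) ≈ 1.386 → holds here (LHS = RHS)

Answer: A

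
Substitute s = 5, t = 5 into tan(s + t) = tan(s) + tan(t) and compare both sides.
LHS = tan(5 + 5) = tan(10) ≈ 0.6484
RHS = tan(5) + tan(5) = 2·tan(5) ≈ -6.761

LHS ≠ RHS (they differ by about 7.409), so the equation does not hold here.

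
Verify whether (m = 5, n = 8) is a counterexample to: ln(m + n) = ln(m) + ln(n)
Yes

Substituting m = 5, n = 8:
LHS = ln(5 + 8) = ln(13) ≈ 2.565
RHS = ln(5) + ln(8) ≈ 3.689

Since LHS ≠ RHS, this pair disproves the claim.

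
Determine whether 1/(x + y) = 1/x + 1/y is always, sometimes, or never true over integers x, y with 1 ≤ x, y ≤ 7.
The claim fails for every pair in the range. For instance at (x, y) = (4, 4): LHS = 1/8, RHS = 1/2.

Answer: Never true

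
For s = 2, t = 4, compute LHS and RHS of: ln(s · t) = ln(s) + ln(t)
LHS = ln(2 · 4) = ln(8) ≈ 2.079
RHS = ln(2) + ln(4) ≈ 2.079

LHS = RHS: the two sides agree.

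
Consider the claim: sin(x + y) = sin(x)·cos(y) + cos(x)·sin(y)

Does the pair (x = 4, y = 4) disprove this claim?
No

Substituting x = 4, y = 4:
LHS = sin(4 + 4) = sin(8) ≈ 0.9894
RHS = sin(4)·cos(4) + cos(4)·sin(4) = 2·sin(4)·cos(4) ≈ 0.9894

The sides agree, so this pair does not disprove the claim.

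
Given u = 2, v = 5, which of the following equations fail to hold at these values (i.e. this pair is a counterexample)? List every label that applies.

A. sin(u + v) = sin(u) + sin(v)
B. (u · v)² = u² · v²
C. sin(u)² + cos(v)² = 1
A, C

Evaluating each claim at the given values:
A. LHS = sin(7) ≈ 0.657, RHS = sin(5) + sin(2) ≈ -0.04963 → fails here (LHS ≠ RHS)
B. LHS = 100, RHS = 100 → holds here (LHS = RHS)
C. LHS = cos(5)² + sin(2)² ≈ 0.9073, RHS = 1 → fails here (LHS ≠ RHS)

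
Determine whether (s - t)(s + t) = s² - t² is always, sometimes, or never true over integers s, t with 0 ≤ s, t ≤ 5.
Always true

The identity holds for every pair in the range. For instance at (s, t) = (3, 4): both sides equal -7.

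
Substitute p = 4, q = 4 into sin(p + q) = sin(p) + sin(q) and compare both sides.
LHS = sin(4 + 4) = sin(8) ≈ 0.9894
RHS = sin(4) + sin(4) = 2·sin(4) ≈ -1.514

LHS ≠ RHS (they differ by about 2.503), so the equation does not hold here.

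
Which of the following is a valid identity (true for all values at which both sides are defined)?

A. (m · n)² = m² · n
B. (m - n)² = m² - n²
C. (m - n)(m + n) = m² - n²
A: fails at (3, 4) — LHS = 144, RHS = 36.
B: fails at (1, 4) — LHS = 9, RHS = -15.
C: holds — e.g. at (3, 7), both sides equal -40.

Answer: C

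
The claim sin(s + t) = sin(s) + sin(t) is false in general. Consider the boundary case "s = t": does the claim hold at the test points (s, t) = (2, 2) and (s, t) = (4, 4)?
No, fails at both test points

At (2, 2): LHS = sin(4) ≈ -0.7568 ≠ RHS = 2·sin(2) ≈ 1.819
At (4, 4): LHS = sin(8) ≈ 0.9894 ≠ RHS = 2·sin(4) ≈ -1.514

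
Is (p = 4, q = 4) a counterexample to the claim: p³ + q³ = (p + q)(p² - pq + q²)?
No

Substituting p = 4, q = 4:
LHS = 4³ + 4³ = 128
RHS = (4 + 4)(4² - 4·4 + 4²) = 128

The sides agree, so this pair does not disprove the claim.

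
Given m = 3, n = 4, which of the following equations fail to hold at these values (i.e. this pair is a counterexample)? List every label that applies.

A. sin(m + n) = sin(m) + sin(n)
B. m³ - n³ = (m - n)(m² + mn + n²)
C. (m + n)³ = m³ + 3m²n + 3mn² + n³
A

Evaluating each claim at the given values:
A. LHS = sin(7) ≈ 0.657, RHS = sin(4) + sin(3) ≈ -0.6157 → fails here (LHS ≠ RHS)
B. LHS = -37, RHS = -37 → holds here (LHS = RHS)
C. LHS = 343, RHS = 343 → holds here (LHS = RHS)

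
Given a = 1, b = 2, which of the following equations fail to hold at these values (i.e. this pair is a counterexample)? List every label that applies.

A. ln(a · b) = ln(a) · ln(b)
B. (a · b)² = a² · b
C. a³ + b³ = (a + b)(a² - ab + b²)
A, B

Evaluating each claim at the given values:
A. LHS = ln(2) ≈ 0.6931, RHS = 0 → fails here (LHS ≠ RHS)
B. LHS = 4, RHS = 2 → fails here (LHS ≠ RHS)
C. LHS = 9, RHS = 9 → holds here (LHS = RHS)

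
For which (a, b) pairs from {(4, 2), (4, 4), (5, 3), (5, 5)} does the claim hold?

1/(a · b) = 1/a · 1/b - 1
Testing each pair:
(4, 2): LHS = 1/8, RHS = -7/8 → fails
(4, 4): LHS = 1/16, RHS = -15/16 → fails
(5, 3): LHS = 1/15, RHS = -14/15 → fails
(5, 5): LHS = 1/25, RHS = -24/25 → fails

No pair satisfies the claim.

Answer: None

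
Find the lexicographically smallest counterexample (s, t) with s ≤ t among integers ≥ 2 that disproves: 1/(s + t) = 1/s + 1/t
Substituting (2, 2) into the claim:
LHS = 1/(2 + 2) = 1/4
RHS = 1/2 + 1/2 = 1

Since LHS ≠ RHS, this pair disproves the claim, and no lexicographically smaller pair (s ≤ t, integers ≥ 2) does.

For instance (2, 8) is also a counterexample (LHS = 1/10, RHS = 5/8), but it's lexicographically larger.

Answer: (s, t) = (2, 2)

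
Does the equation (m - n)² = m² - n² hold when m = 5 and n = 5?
Substituting m = 5, n = 5:

LHS = (5 - 5)² = 0
RHS = 5² - 5² = 0

LHS = RHS, so the equation holds at this point.

Answer: Holds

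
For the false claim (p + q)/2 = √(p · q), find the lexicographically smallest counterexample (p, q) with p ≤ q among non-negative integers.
(p, q) = (0, 1)

At (0, 0): both sides equal 0, so it holds there.

Substituting (0, 1) into the claim:
LHS = (0 + 1)/2 = 1/2
RHS = √(0 · 1) = 0

Since LHS ≠ RHS, this pair disproves the claim, and no lexicographically smaller pair (p ≤ q, non-negative integers) does.

For instance (1, 2) is also a counterexample (LHS = 3/2, RHS = √(2) ≈ 1.414), but it's lexicographically larger.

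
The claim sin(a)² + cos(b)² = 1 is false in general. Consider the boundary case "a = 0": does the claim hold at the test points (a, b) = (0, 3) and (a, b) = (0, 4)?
At (0, 3): LHS = cos(3)² ≈ 0.9801 ≠ RHS = 1
At (0, 4): LHS = cos(4)² ≈ 0.4272 ≠ RHS = 1

Answer: No, fails at both test points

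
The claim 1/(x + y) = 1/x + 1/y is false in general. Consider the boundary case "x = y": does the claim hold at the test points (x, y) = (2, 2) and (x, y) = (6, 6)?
No, fails at both test points

At (2, 2): LHS = 1/4 ≠ RHS = 1
At (6, 6): LHS = 1/12 ≠ RHS = 1/3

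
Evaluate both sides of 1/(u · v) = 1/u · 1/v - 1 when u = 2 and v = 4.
LHS = 1/(2 · 4) = 1/8
RHS = 1/2 · 1/4 - 1 = -7/8

LHS ≠ RHS, so the equation does not hold here.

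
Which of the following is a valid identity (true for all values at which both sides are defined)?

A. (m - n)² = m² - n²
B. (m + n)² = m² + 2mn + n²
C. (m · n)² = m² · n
A: fails at (1, 5) — LHS = 16, RHS = -24.
B: holds — e.g. at (1, 2), both sides equal 9.
C: fails at (2, 2) — LHS = 16, RHS = 8.

Answer: B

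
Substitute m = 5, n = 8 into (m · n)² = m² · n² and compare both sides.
LHS = (5 · 8)² = 1600
RHS = 5² · 8² = 1600

LHS = RHS: the two sides agree.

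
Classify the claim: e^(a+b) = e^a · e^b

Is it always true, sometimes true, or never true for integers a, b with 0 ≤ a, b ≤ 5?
Always true

The identity holds for every pair in the range. For instance at (a, b) = (3, 5): both sides equal e^8 ≈ 2981.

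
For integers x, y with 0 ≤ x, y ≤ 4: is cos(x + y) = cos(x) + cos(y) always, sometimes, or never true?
Never true

The claim fails for every pair in the range. For instance at (x, y) = (2, 0): LHS = cos(2) ≈ -0.4161, RHS = cos(2) + 1 ≈ 0.5839.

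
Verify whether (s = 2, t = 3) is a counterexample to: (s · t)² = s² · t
Substituting s = 2, t = 3:
LHS = (2 · 3)² = 36
RHS = 2² · 3 = 12

Since LHS ≠ RHS, this pair disproves the claim.

Answer: Yes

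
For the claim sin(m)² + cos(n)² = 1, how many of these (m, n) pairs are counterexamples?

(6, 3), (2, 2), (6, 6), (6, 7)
Testing each pair:
(6, 3): LHS = sin(6)² + cos(3)² ≈ 1.058, RHS = 1 → counterexample
(2, 2): LHS = cos(2)² + sin(2)² = 1, RHS = 1 → satisfies claim
(6, 6): LHS = sin(6)² + cos(6)² = 1, RHS = 1 → satisfies claim
(6, 7): LHS = sin(6)² + cos(7)² ≈ 0.6464, RHS = 1 → counterexample

That makes 2 counterexamples.

Answer: 2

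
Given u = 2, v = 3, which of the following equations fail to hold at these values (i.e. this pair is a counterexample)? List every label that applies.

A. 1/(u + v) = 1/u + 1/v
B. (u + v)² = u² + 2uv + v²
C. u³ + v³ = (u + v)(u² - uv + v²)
Evaluating each claim at the given values:
A. LHS = 1/5, RHS = 5/6 → fails here (LHS ≠ RHS)
B. LHS = 25, RHS = 25 → holds here (LHS = RHS)
C. LHS = 35, RHS = 35 → holds here (LHS = RHS)

Answer: A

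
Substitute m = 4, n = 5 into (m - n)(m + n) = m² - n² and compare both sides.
LHS = (4 - 5)(4 + 5) = -9
RHS = 4² - 5² = -9

LHS = RHS: the two sides agree.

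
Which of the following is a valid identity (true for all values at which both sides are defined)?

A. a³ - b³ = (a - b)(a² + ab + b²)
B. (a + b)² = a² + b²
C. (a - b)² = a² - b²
A

A: holds — e.g. at (4, 6), both sides equal -152.
B: fails at (3, 7) — LHS = 100, RHS = 58.
C: fails at (4, 5) — LHS = 1, RHS = -9.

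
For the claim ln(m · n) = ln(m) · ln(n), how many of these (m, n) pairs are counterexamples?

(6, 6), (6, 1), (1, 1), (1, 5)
Testing each pair:
(6, 6): LHS = ln(36) ≈ 3.584, RHS = ln(6)² ≈ 3.21 → counterexample
(6, 1): LHS = ln(6) ≈ 1.792, RHS = 0 → counterexample
(1, 1): LHS = 0, RHS = 0 → satisfies claim
(1, 5): LHS = ln(5) ≈ 1.609, RHS = 0 → counterexample

That makes 3 counterexamples.

Answer: 3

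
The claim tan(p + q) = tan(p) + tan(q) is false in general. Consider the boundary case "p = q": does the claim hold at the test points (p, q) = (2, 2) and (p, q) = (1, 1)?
No, fails at both test points

At (2, 2): LHS = tan(4) ≈ 1.158 ≠ RHS = 2·tan(2) ≈ -4.37
At (1, 1): LHS = tan(2) ≈ -2.185 ≠ RHS = 2·tan(1) ≈ 3.115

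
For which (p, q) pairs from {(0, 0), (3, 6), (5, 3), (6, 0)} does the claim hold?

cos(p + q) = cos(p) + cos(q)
Testing each pair:
(0, 0): LHS = 1, RHS = 2 → fails
(3, 6): LHS = cos(9) ≈ -0.9111, RHS = cos(3) + cos(6) ≈ -0.02982 → fails
(5, 3): LHS = cos(8) ≈ -0.1455, RHS = cos(3) + cos(5) ≈ -0.7063 → fails
(6, 0): LHS = cos(6) ≈ 0.9602, RHS = cos(6) + 1 ≈ 1.96 → fails

No pair satisfies the claim.

Answer: None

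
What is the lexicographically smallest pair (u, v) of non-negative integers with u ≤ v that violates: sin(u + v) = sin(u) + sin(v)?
Substituting (1, 1) into the claim:
LHS = sin(1 + 1) = sin(2) ≈ 0.9093
RHS = sin(1) + sin(1) = 2·sin(1) ≈ 1.683

Since LHS ≠ RHS, this pair disproves the claim, and no lexicographically smaller pair (u ≤ v, non-negative integers) does.

For instance (5, 7) is also a counterexample (LHS = sin(12) ≈ -0.5366, RHS = sin(5) + sin(7) ≈ -0.3019), but it's lexicographically larger.

Answer: (u, v) = (1, 1)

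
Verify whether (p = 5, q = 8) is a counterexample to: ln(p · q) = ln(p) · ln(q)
Yes

Substituting p = 5, q = 8:
LHS = ln(5 · 8) = ln(40) ≈ 3.689
RHS = ln(5) · ln(8) ≈ 3.347

Since LHS ≠ RHS, this pair disproves the claim.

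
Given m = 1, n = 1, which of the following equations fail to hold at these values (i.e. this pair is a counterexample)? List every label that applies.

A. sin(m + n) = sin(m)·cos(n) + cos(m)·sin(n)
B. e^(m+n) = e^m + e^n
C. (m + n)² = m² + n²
B, C

Evaluating each claim at the given values:
A. LHS = sin(2) ≈ 0.9093, RHS = 2·sin(1)·cos(1) ≈ 0.9093 → holds here (LHS = RHS)
B. LHS = e^2 ≈ 7.389, RHS = 2·e ≈ 5.437 → fails here (LHS ≠ RHS)
C. LHS = 4, RHS = 2 → fails here (LHS ≠ RHS)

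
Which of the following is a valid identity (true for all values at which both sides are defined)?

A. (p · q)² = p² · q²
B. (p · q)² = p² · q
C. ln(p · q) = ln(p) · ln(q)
A

A: holds — e.g. at (1, 3), both sides equal 9.
B: fails at (3, 7) — LHS = 441, RHS = 63.
C: fails at (1, 5) — LHS = ln(5) ≈ 1.609, RHS = 0.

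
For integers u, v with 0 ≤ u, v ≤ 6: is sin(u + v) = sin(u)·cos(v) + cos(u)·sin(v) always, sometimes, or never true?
Always true

The identity holds for every pair in the range. For instance at (u, v) = (6, 2): both sides equal sin(8) ≈ 0.9894.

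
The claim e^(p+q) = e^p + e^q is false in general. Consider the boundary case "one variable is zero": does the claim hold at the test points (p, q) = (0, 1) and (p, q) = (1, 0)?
No, fails at both test points

At (0, 1): LHS = e ≈ 2.718 ≠ RHS = 1 + e ≈ 3.718
At (1, 0): LHS = e ≈ 2.718 ≠ RHS = 1 + e ≈ 3.718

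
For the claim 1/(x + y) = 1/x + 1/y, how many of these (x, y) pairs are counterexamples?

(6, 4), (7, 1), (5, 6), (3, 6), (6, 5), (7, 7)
6

Testing each pair:
(6, 4): LHS = 1/10, RHS = 5/12 → counterexample
(7, 1): LHS = 1/8, RHS = 8/7 → counterexample
(5, 6): LHS = 1/11, RHS = 11/30 → counterexample
(3, 6): LHS = 1/9, RHS = 1/2 → counterexample
(6, 5): LHS = 1/11, RHS = 11/30 → counterexample
(7, 7): LHS = 1/14, RHS = 2/7 → counterexample

That makes 6 counterexamples.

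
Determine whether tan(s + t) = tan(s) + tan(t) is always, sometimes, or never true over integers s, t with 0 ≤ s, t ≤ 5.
It holds at (s, t) = (0, 4) (both sides equal tan(4) ≈ 1.158), but fails at (s, t) = (3, 2) (LHS = tan(5) ≈ -3.381, RHS = tan(2) + tan(3) ≈ -2.328).

Answer: Sometimes true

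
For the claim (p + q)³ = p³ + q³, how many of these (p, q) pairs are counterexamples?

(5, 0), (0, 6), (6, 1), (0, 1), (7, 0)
1

Testing each pair:
(5, 0): LHS = 125, RHS = 125 → satisfies claim
(0, 6): LHS = 216, RHS = 216 → satisfies claim
(6, 1): LHS = 343, RHS = 217 → counterexample
(0, 1): LHS = 1, RHS = 1 → satisfies claim
(7, 0): LHS = 343, RHS = 343 → satisfies claim

That makes 1 counterexample.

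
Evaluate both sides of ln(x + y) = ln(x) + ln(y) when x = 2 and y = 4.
LHS = ln(2 + 4) = ln(6) ≈ 1.792
RHS = ln(2) + ln(4) ≈ 2.079

LHS ≠ RHS (they differ by about 0.2877), so the equation does not hold here.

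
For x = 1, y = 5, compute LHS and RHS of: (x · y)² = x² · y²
LHS = (1 · 5)² = 25
RHS = 1² · 5² = 25

LHS = RHS: the two sides agree.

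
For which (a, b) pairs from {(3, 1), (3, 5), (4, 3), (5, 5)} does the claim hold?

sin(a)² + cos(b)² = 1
(5, 5)

Testing each pair:
(3, 1): LHS = sin(3)² + cos(1)² ≈ 0.3118, RHS = 1 → fails
(3, 5): LHS = sin(3)² + cos(5)² ≈ 0.1004, RHS = 1 → fails
(4, 3): LHS = sin(4)² + cos(3)² ≈ 1.553, RHS = 1 → fails
(5, 5): LHS = cos(5)² + sin(5)² = 1, RHS = 1 → holds

1 of 4 pairs satisfies the claim.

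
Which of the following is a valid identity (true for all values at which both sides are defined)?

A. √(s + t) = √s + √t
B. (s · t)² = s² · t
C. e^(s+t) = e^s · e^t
A: fails at (3, 5) — LHS = 2·√(2) ≈ 2.828, RHS = √(3) + √(5) ≈ 3.968.
B: fails at (2, 3) — LHS = 36, RHS = 12.
C: holds — e.g. at (1, 1), both sides equal e^2 ≈ 7.389.

Answer: C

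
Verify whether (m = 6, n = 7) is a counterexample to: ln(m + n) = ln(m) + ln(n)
Yes

Substituting m = 6, n = 7:
LHS = ln(6 + 7) = ln(13) ≈ 2.565
RHS = ln(6) + ln(7) ≈ 3.738

Since LHS ≠ RHS, this pair disproves the claim.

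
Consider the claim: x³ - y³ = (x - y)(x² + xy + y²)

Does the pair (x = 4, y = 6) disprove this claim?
No

Substituting x = 4, y = 6:
LHS = 4³ - 6³ = -152
RHS = (4 - 6)(4² + 4·6 + 6²) = -152

The sides agree, so this pair does not disprove the claim.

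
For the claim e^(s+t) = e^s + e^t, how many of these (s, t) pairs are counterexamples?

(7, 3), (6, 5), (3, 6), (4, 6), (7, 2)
5

Testing each pair:
(7, 3): LHS = e^10 ≈ 22026.5, RHS = e^3 + e^7 ≈ 1117 → counterexample
(6, 5): LHS = e^11 ≈ 59874.1, RHS = e^5 + e^6 ≈ 551.8 → counterexample
(3, 6): LHS = e^9 ≈ 8103, RHS = e^3 + e^6 ≈ 423.5 → counterexample
(4, 6): LHS = e^10 ≈ 22026.5, RHS = e^4 + e^6 ≈ 458 → counterexample
(7, 2): LHS = e^9 ≈ 8103, RHS = e^2 + e^7 ≈ 1104 → counterexample

That makes 5 counterexamples.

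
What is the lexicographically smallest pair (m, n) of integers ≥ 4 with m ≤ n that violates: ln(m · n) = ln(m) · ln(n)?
Substituting (4, 4) into the claim:
LHS = ln(4 · 4) = ln(16) ≈ 2.773
RHS = ln(4) · ln(4) = ln(4)² ≈ 1.922

Since LHS ≠ RHS, this pair disproves the claim, and no lexicographically smaller pair (m ≤ n, integers ≥ 4) does.

For instance (6, 10) is also a counterexample (LHS = ln(60) ≈ 4.094, RHS = ln(6)·ln(10) ≈ 4.126), but it's lexicographically larger.

Answer: (m, n) = (4, 4)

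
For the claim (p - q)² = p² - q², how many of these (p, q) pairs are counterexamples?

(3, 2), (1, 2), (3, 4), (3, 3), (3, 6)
Testing each pair:
(3, 2): LHS = 1, RHS = 5 → counterexample
(1, 2): LHS = 1, RHS = -3 → counterexample
(3, 4): LHS = 1, RHS = -7 → counterexample
(3, 3): LHS = 0, RHS = 0 → satisfies claim
(3, 6): LHS = 9, RHS = -27 → counterexample

That makes 4 counterexamples.

Answer: 4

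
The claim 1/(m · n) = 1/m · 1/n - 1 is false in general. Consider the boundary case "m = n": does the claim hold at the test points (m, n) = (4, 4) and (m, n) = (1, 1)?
At (4, 4): LHS = 1/16 ≠ RHS = -15/16
At (1, 1): LHS = 1 ≠ RHS = 0

Answer: No, fails at both test points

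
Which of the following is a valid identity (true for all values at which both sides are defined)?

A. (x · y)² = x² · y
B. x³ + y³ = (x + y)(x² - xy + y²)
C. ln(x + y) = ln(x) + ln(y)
B

A: fails at (4, 5) — LHS = 400, RHS = 80.
B: holds — e.g. at (1, 4), both sides equal 65.
C: fails at (1, 4) — LHS = ln(5) ≈ 1.609, RHS = ln(4) ≈ 1.386.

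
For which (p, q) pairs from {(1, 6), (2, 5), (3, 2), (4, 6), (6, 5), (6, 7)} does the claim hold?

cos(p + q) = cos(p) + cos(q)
Testing each pair:
(1, 6): LHS = cos(7) ≈ 0.7539, RHS = cos(1) + cos(6) ≈ 1.5 → fails
(2, 5): LHS = cos(7) ≈ 0.7539, RHS = cos(2) + cos(5) ≈ -0.1325 → fails
(3, 2): LHS = cos(5) ≈ 0.2837, RHS = cos(3) + cos(2) ≈ -1.406 → fails
(4, 6): LHS = cos(10) ≈ -0.8391, RHS = cos(4) + cos(6) ≈ 0.3065 → fails
(6, 5): LHS = cos(11) ≈ 0.004426, RHS = cos(5) + cos(6) ≈ 1.244 → fails
(6, 7): LHS = cos(13) ≈ 0.9074, RHS = cos(7) + cos(6) ≈ 1.714 → fails

No pair satisfies the claim.

Answer: None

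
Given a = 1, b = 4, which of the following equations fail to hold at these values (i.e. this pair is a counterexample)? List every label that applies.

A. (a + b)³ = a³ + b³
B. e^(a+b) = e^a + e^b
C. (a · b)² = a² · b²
A, B

Evaluating each claim at the given values:
A. LHS = 125, RHS = 65 → fails here (LHS ≠ RHS)
B. LHS = e^5 ≈ 148.4, RHS = e + e^4 ≈ 57.32 → fails here (LHS ≠ RHS)
C. LHS = 16, RHS = 16 → holds here (LHS = RHS)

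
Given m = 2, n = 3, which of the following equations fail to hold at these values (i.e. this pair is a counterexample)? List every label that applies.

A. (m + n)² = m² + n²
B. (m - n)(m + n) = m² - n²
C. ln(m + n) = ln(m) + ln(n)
Evaluating each claim at the given values:
A. LHS = 25, RHS = 13 → fails here (LHS ≠ RHS)
B. LHS = -5, RHS = -5 → holds here (LHS = RHS)
C. LHS = ln(5) ≈ 1.609, RHS = ln(2) + ln(3) ≈ 1.792 → fails here (LHS ≠ RHS)

Answer: A, C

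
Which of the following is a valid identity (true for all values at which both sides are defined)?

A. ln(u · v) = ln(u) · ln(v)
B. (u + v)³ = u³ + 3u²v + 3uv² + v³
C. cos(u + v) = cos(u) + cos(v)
A: fails at (5, 8) — LHS = ln(40) ≈ 3.689, RHS = ln(5)·ln(8) ≈ 3.347.
B: holds — e.g. at (5, 5), both sides equal 1000.
C: fails at (0, 1) — LHS = cos(1) ≈ 0.5403, RHS = cos(1) + 1 ≈ 1.54.

Answer: B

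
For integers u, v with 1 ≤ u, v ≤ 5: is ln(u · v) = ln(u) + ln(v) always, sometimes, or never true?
Always true

The identity holds for every pair in the range. For instance at (u, v) = (4, 3): both sides equal ln(12) ≈ 2.485.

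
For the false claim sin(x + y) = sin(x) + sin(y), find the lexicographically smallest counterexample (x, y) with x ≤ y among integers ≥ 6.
Substituting (6, 6) into the claim:
LHS = sin(6 + 6) = sin(12) ≈ -0.5366
RHS = sin(6) + sin(6) = 2·sin(6) ≈ -0.5588

Since LHS ≠ RHS, this pair disproves the claim, and no lexicographically smaller pair (x ≤ y, integers ≥ 6) does.

For instance (7, 13) is also a counterexample (LHS = sin(20) ≈ 0.9129, RHS = sin(13) + sin(7) ≈ 1.077), but it's lexicographically larger.

Answer: (x, y) = (6, 6)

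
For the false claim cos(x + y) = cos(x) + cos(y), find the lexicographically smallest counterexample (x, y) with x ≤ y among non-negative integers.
Substituting (0, 0) into the claim:
LHS = cos(0 + 0) = 1
RHS = cos(0) + cos(0) = 2

Since LHS ≠ RHS, this pair disproves the claim, and no lexicographically smaller pair (x ≤ y, non-negative integers) does.

For instance (1, 7) is also a counterexample (LHS = cos(8) ≈ -0.1455, RHS = cos(1) + cos(7) ≈ 1.294), but it's lexicographically larger.

Answer: (x, y) = (0, 0)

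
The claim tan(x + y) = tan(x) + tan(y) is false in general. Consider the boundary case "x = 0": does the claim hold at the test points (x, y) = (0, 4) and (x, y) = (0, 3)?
At (0, 4): LHS = tan(4) ≈ 1.158, RHS = tan(4) ≈ 1.158 → equal
At (0, 3): LHS = tan(3) ≈ -0.1425, RHS = tan(3) ≈ -0.1425 → equal

So the claim does hold at both of these boundary points, even though it is not an identity.

Answer: Yes, holds at both test points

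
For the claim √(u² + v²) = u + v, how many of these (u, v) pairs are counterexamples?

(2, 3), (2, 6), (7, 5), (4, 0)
3

Testing each pair:
(2, 3): LHS = √(13) ≈ 3.606, RHS = 5 → counterexample
(2, 6): LHS = 2·√(10) ≈ 6.325, RHS = 8 → counterexample
(7, 5): LHS = √(74) ≈ 8.602, RHS = 12 → counterexample
(4, 0): LHS = 4, RHS = 4 → satisfies claim

That makes 3 counterexamples.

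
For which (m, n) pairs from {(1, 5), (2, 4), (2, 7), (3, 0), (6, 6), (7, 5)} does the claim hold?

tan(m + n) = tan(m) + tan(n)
Testing each pair:
(1, 5): LHS = tan(6) ≈ -0.291, RHS = tan(5) + tan(1) ≈ -1.823 → fails
(2, 4): LHS = tan(6) ≈ -0.291, RHS = tan(2) + tan(4) ≈ -1.027 → fails
(2, 7): LHS = tan(9) ≈ -0.4523, RHS = tan(2) + tan(7) ≈ -1.314 → fails
(3, 0): LHS = tan(3) ≈ -0.1425, RHS = tan(3) ≈ -0.1425 → holds
(6, 6): LHS = tan(12) ≈ -0.6359, RHS = 2·tan(6) ≈ -0.582 → fails
(7, 5): LHS = tan(12) ≈ -0.6359, RHS = tan(5) + tan(7) ≈ -2.509 → fails

1 of 6 pairs satisfies the claim.

Answer: (3, 0)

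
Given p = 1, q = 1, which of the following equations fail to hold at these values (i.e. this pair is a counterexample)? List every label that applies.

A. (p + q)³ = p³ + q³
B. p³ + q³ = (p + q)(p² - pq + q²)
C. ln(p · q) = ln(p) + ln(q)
Evaluating each claim at the given values:
A. LHS = 8, RHS = 2 → fails here (LHS ≠ RHS)
B. LHS = 2, RHS = 2 → holds here (LHS = RHS)
C. LHS = 0, RHS = 0 → holds here (LHS = RHS)

Answer: A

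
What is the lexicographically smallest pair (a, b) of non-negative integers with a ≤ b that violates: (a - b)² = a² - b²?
(a, b) = (0, 1)

At (0, 0): both sides equal 0, so it holds there.

Substituting (0, 1) into the claim:
LHS = (0 - 1)² = 1
RHS = 0² - 1² = -1

Since LHS ≠ RHS, this pair disproves the claim, and no lexicographically smaller pair (a ≤ b, non-negative integers) does.

For instance (5, 7) is also a counterexample (LHS = 4, RHS = -24), but it's lexicographically larger.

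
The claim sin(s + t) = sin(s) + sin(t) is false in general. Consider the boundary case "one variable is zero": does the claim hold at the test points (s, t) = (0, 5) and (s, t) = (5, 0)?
Yes, holds at both test points

At (0, 5): LHS = sin(5) ≈ -0.9589, RHS = sin(5) ≈ -0.9589 → equal
At (5, 0): LHS = sin(5) ≈ -0.9589, RHS = sin(5) ≈ -0.9589 → equal

So the claim does hold at both of these boundary points, even though it is not an identity.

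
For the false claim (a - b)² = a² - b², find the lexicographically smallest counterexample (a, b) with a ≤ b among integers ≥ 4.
At (4, 4): both sides equal 0, so it holds there.

Substituting (4, 5) into the claim:
LHS = (4 - 5)² = 1
RHS = 4² - 5² = -9

Since LHS ≠ RHS, this pair disproves the claim, and no lexicographically smaller pair (a ≤ b, integers ≥ 4) does.

For instance (6, 11) is also a counterexample (LHS = 25, RHS = -85), but it's lexicographically larger.

Answer: (a, b) = (4, 5)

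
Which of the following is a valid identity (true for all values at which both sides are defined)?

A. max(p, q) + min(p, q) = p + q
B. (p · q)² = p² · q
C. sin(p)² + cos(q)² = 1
A: holds — e.g. at (4, 5), both sides equal 9.
B: fails at (4, 4) — LHS = 256, RHS = 64.
C: fails at (6, 7) — LHS = sin(6)² + cos(7)² ≈ 0.6464, RHS = 1.

Answer: A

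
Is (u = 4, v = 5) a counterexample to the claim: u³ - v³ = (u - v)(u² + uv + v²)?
No

Substituting u = 4, v = 5:
LHS = 4³ - 5³ = -61
RHS = (4 - 5)(4² + 4·5 + 5²) = -61

The sides agree, so this pair does not disprove the claim.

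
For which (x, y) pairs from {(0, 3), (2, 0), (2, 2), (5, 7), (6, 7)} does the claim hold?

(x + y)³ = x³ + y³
(0, 3), (2, 0)

Testing each pair:
(0, 3): LHS = 27, RHS = 27 → holds
(2, 0): LHS = 8, RHS = 8 → holds
(2, 2): LHS = 64, RHS = 16 → fails
(5, 7): LHS = 1728, RHS = 468 → fails
(6, 7): LHS = 2197, RHS = 559 → fails

2 of 5 pairs satisfy the claim.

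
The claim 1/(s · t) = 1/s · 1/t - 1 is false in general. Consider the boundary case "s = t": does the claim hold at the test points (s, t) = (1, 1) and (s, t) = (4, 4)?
At (1, 1): LHS = 1 ≠ RHS = 0
At (4, 4): LHS = 1/16 ≠ RHS = -15/16

Answer: No, fails at both test points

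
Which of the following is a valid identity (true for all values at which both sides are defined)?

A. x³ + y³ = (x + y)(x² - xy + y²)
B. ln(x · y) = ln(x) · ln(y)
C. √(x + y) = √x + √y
A

A: holds — e.g. at (2, 4), both sides equal 72.
B: fails at (1, 2) — LHS = ln(2) ≈ 0.6931, RHS = 0.
C: fails at (2, 5) — LHS = √(7) ≈ 2.646, RHS = √(2) + √(5) ≈ 3.65.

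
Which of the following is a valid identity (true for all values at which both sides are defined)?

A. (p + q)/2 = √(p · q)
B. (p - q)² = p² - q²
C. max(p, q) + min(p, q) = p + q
A: fails at (1, 3) — LHS = 2, RHS = √(3) ≈ 1.732.
B: fails at (0, 1) — LHS = 1, RHS = -1.
C: holds — e.g. at (1, 4), both sides equal 5.

Answer: C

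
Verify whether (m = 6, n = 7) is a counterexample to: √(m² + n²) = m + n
Substituting m = 6, n = 7:
LHS = √(6² + 7²) = √(85) ≈ 9.22
RHS = 6 + 7 = 13

Since LHS ≠ RHS, this pair disproves the claim.

Answer: Yes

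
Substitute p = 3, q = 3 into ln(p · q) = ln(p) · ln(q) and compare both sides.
LHS = ln(3 · 3) = ln(9) ≈ 2.197
RHS = ln(3) · ln(3) = ln(3)² ≈ 1.207

LHS ≠ RHS (they differ by about 0.9903), so the equation does not hold here.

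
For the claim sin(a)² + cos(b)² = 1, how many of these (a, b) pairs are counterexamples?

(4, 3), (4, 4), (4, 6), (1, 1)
Testing each pair:
(4, 3): LHS = sin(4)² + cos(3)² ≈ 1.553, RHS = 1 → counterexample
(4, 4): LHS = cos(4)² + sin(4)² = 1, RHS = 1 → satisfies claim
(4, 6): LHS = sin(4)² + cos(6)² ≈ 1.495, RHS = 1 → counterexample
(1, 1): LHS = cos(1)² + sin(1)² = 1, RHS = 1 → satisfies claim

That makes 2 counterexamples.

Answer: 2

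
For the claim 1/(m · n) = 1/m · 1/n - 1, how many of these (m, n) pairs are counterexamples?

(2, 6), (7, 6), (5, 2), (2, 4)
Testing each pair:
(2, 6): LHS = 1/12, RHS = -11/12 → counterexample
(7, 6): LHS = 1/42, RHS = -41/42 → counterexample
(5, 2): LHS = 1/10, RHS = -9/10 → counterexample
(2, 4): LHS = 1/8, RHS = -7/8 → counterexample

That makes 4 counterexamples.

Answer: 4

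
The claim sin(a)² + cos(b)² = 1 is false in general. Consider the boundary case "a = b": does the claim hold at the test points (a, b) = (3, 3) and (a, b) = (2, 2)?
Yes, holds at both test points

At (3, 3): LHS = sin(3)² + cos(3)² = 1, RHS = 1 → equal
At (2, 2): LHS = cos(2)² + sin(2)² = 1, RHS = 1 → equal

So the claim does hold at both of these boundary points, even though it is not an identity.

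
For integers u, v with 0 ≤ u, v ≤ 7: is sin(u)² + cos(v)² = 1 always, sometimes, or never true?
Sometimes true

It holds at (u, v) = (4, 4) (both sides equal 1), but fails at (u, v) = (6, 5) (LHS = sin(6)² + cos(5)² ≈ 0.1585, RHS = 1).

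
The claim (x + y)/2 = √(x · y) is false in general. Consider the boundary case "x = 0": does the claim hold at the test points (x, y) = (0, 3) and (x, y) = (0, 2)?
At (0, 3): LHS = 3/2 ≠ RHS = 0
At (0, 2): LHS = 1 ≠ RHS = 0

Answer: No, fails at both test points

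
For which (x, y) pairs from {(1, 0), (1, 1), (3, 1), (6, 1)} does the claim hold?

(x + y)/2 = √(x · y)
(1, 1)

Testing each pair:
(1, 0): LHS = 1/2, RHS = 0 → fails
(1, 1): LHS = 1, RHS = 1 → holds
(3, 1): LHS = 2, RHS = √(3) ≈ 1.732 → fails
(6, 1): LHS = 7/2, RHS = √(6) ≈ 2.449 → fails

1 of 4 pairs satisfies the claim.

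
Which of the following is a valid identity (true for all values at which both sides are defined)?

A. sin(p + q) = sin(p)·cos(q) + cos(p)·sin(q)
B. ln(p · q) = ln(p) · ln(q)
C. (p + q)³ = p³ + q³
A: holds — e.g. at (1, 1), both sides equal sin(2) ≈ 0.9093.
B: fails at (6, 7) — LHS = ln(42) ≈ 3.738, RHS = ln(6)·ln(7) ≈ 3.487.
C: fails at (1, 4) — LHS = 125, RHS = 65.

Answer: A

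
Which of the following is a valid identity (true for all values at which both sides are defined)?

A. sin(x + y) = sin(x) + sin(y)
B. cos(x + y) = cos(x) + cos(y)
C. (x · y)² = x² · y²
C

A: fails at (2, 3) — LHS = sin(5) ≈ -0.9589, RHS = sin(3) + sin(2) ≈ 1.05.
B: fails at (4, 6) — LHS = cos(10) ≈ -0.8391, RHS = cos(4) + cos(6) ≈ 0.3065.
C: holds — e.g. at (2, 2), both sides equal 16.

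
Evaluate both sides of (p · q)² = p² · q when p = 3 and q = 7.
LHS = (3 · 7)² = 441
RHS = 3² · 7 = 63

LHS ≠ RHS, so the equation does not hold here.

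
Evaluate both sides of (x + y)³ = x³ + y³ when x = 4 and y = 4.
LHS = (4 + 4)³ = 512
RHS = 4³ + 4³ = 128

LHS ≠ RHS, so the equation does not hold here.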